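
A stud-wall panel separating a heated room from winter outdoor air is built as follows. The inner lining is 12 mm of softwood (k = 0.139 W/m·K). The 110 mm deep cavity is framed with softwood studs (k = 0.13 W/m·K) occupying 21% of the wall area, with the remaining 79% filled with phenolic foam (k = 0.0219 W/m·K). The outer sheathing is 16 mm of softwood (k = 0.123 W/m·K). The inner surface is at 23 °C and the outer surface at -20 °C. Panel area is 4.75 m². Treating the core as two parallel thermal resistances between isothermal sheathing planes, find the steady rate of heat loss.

Sheathing layers in series; stud and cavity paths in parallel between them.
R_inner = 0.012/(0.139×4.75) = 0.01817 K/W
R_stud  = 0.11/(0.13×0.21×4.75) = 0.8483 K/W
R_cav   = 0.11/(0.0219×0.79×4.75) = 1.339 K/W
1/R_core = 1/R_stud + 1/R_cav → R_core = 0.5192 K/W
R_outer = 0.016/(0.123×4.75) = 0.02739 K/W
R_total = 0.5648 K/W
Q = ΔT/R_total = 43/0.5648

Q ≈ 76.1 W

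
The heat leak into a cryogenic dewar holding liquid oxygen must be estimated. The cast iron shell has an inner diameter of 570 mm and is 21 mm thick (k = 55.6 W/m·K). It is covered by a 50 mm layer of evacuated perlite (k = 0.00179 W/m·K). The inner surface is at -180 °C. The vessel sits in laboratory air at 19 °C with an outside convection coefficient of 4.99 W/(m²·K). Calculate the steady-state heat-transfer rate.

Q ≈ 9.69 W

Radial (spherical) resistances in series:
R_cast iron shell = (1/0.285 − 1/0.306)/(4π×55.6) = 3.446×10^-4 K/W
R_evacuated perlite = (1/0.306 − 1/0.356)/(4π×0.00179) = 20.4 K/W
R_outer film = 1/(h·4πr_o²) = 1/(4.99×4π×0.356²) = 0.1258 K/W
R_total = 20.53 K/W
Q = ΔT/R_total = 199/20.53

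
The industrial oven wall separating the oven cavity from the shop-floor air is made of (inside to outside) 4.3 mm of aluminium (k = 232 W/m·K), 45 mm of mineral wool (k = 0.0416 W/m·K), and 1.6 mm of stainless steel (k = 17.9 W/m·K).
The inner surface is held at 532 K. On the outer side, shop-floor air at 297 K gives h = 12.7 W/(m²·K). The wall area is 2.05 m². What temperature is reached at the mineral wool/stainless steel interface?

T ≈ 313 K

Treating each layer as a thermal resistance in series:
R_aluminium = L/(kA) = 0.0043/(232×2.05) = 9.041×10^-6 K/W
R_mineral wool = L/(kA) = 0.045/(0.0416×2.05) = 0.5277 K/W
R_stainless steel = L/(kA) = 0.0016/(17.9×2.05) = 4.36×10^-5 K/W
R_outer film = 1/(h_o·A) = 1/(12.7×2.05) = 0.03841 K/W
R_total = 0.5661 K/W;  Q = ΔT/R_total = 235/0.5661 = 415.1 W
T_interface = T_inner − Q·ΣR(inner→interface) = 532 − 415×0.5277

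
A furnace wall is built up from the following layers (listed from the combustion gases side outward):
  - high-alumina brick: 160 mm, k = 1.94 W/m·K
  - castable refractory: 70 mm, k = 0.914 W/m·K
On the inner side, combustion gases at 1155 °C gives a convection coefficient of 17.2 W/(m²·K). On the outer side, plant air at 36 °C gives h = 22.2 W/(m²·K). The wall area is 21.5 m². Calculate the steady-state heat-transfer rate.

Treating each layer as a thermal resistance in series:
R_inner film = 1/(h_i·A) = 1/(17.2×21.5) = 0.002704 K/W
R_high-alumina brick = L/(kA) = 0.16/(1.94×21.5) = 0.003836 K/W
R_castable refractory = L/(kA) = 0.07/(0.914×21.5) = 0.003562 K/W
R_outer film = 1/(h_o·A) = 1/(22.2×21.5) = 0.002095 K/W
R_total = 0.0122 K/W
Q = ΔT / R_total = 1119 / 0.0122

Q ≈ 91700 W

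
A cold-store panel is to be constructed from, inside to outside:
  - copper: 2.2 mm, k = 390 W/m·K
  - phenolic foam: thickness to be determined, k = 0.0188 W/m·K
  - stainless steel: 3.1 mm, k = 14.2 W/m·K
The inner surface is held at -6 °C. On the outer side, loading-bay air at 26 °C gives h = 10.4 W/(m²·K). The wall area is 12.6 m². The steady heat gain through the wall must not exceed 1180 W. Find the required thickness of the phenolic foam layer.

L ≈ 4.61 mm

Model the wall as resistances in series:
R_copper = L/(kA) = 0.0022/(390×12.6) = 4.477×10^-7 K/W
R_stainless steel = L/(kA) = 0.0031/(14.2×12.6) = 1.733×10^-5 K/W
R_outer film = 1/(h_o·A) = 1/(10.4×12.6) = 0.007631 K/W
Sum of the known resistances R_other = 0.007649 K/W
Required total resistance R_tot = ΔT/Q_allow = 32/1180 = 0.02712 K/W
R_phenolic foam = R_tot − R_other = 0.01947 K/W
L = R·k·A = 0.01947×0.0188×12.6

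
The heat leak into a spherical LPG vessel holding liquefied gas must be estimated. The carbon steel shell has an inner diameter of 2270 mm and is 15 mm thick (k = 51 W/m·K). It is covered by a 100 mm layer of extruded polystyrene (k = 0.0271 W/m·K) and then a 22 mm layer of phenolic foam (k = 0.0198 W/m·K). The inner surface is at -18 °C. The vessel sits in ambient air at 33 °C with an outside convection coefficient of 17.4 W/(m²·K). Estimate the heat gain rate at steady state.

Q ≈ 194 W

Each spherical layer contributes R = (1/r_i − 1/r_o)/(4πk):
R_carbon steel shell = (1/1.135 − 1/1.15)/(4π×51) = 1.793×10^-5 K/W
R_extruded polystyrene = (1/1.15 − 1/1.25)/(4π×0.0271) = 0.2043 K/W
R_phenolic foam = (1/1.25 − 1/1.272)/(4π×0.0198) = 0.05561 K/W
R_outer film = 1/(h·4πr_o²) = 1/(17.4×4π×1.272²) = 0.002827 K/W
R_total = 0.2627 K/W
Q = ΔT/R_total = 51/0.2627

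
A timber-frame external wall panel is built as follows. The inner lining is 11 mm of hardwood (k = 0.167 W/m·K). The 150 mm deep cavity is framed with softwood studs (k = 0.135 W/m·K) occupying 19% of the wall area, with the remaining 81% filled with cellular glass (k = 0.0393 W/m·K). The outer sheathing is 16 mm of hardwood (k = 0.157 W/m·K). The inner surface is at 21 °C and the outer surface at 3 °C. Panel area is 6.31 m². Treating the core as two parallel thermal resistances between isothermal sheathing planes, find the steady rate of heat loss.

Sheathing layers in series; stud and cavity paths in parallel between them.
R_inner = 0.011/(0.167×6.31) = 0.01044 K/W
R_stud  = 0.15/(0.135×0.19×6.31) = 0.9268 K/W
R_cav   = 0.15/(0.0393×0.81×6.31) = 0.7468 K/W
1/R_core = 1/R_stud + 1/R_cav → R_core = 0.4135 K/W
R_outer = 0.016/(0.157×6.31) = 0.01615 K/W
R_total = 0.4401 K/W
Q = ΔT/R_total = 18/0.4401

Q ≈ 40.9 W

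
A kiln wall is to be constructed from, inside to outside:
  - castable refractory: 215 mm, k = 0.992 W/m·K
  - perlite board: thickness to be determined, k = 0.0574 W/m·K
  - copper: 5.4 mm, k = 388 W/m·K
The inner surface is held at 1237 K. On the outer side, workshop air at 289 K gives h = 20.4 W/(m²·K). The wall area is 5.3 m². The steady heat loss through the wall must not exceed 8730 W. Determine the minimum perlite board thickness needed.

Model the wall as resistances in series:
R_castable refractory = L/(kA) = 0.215/(0.992×5.3) = 0.04089 K/W
R_copper = L/(kA) = 0.0054/(388×5.3) = 2.626×10^-6 K/W
R_outer film = 1/(h_o·A) = 1/(20.4×5.3) = 0.009249 K/W
Sum of the known resistances R_other = 0.05014 K/W
Required total resistance R_tot = ΔT/Q_allow = 948/8730 = 0.1086 K/W
R_perlite board = R_tot − R_other = 0.05845 K/W
L = R·k·A = 0.05845×0.0574×5.3

L ≈ 17.8 mm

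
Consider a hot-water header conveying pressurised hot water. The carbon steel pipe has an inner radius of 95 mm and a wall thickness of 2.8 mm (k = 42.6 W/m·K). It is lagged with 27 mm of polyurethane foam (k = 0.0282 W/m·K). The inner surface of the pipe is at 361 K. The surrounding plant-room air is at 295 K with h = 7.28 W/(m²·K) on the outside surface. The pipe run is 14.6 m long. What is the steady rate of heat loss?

Per-layer cylindrical resistances, series-summed:
R_carbon steel pipe wall = ln(97.8/95)/(2π×42.6×14.6) = 7.433×10^-6 K/W
R_polyurethane foam = ln(124.8/97.8)/(2π×0.0282×14.6) = 0.09424 K/W
R_outer film = 1/(h_o·2πr_oL) = 1/(7.28×2π×0.1248×14.6) = 0.012 K/W
R_total = 0.1062 K/W
Q = ΔT/R_total = 66/0.1062

Q ≈ 621 W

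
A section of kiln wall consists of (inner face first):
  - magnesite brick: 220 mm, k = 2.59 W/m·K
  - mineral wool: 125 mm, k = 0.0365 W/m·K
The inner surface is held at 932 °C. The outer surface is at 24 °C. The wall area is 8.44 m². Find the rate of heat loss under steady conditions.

Series thermal resistances:
R_magnesite brick = L/(kA) = 0.22/(2.59×8.44) = 0.01006 K/W
R_mineral wool = L/(kA) = 0.125/(0.0365×8.44) = 0.4058 K/W
R_total = 0.4158 K/W
Q = ΔT / R_total = 908 / 0.4158

Q ≈ 2180 W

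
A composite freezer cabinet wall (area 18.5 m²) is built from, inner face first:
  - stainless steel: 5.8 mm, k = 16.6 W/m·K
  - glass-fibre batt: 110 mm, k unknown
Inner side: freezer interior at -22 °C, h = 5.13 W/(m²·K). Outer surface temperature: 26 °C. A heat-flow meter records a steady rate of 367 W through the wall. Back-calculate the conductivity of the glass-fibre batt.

k ≈ 0.0495 W/(m·K)

Treating each layer as a thermal resistance in series:
R_inner film = 1/(h_i·A) = 1/(5.13×18.5) = 0.01054 K/W
R_stainless steel = L/(kA) = 0.0058/(16.6×18.5) = 1.889×10^-5 K/W
Sum of known resistances R_other = 0.01056 K/W
Total R = ΔT/Q = 48/367 = 0.1308 K/W
R_glass-fibre batt = R_total − R_other = 0.1202 K/W
k = L/(R·A) = 0.11/(0.1202×18.5)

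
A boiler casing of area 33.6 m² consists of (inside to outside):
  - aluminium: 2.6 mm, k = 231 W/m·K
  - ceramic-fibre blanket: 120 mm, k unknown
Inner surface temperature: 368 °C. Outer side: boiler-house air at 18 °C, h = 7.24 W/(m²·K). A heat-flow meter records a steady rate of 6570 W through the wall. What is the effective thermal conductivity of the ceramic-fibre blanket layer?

k ≈ 0.0726 W/(m·K)

Treating each layer as a thermal resistance in series:
R_aluminium = L/(kA) = 0.0026/(231×33.6) = 3.35×10^-7 K/W
R_outer film = 1/(h_o·A) = 1/(7.24×33.6) = 0.004111 K/W
Sum of known resistances R_other = 0.004111 K/W
Total R = ΔT/Q = 350/6570 = 0.05327 K/W
R_ceramic-fibre blanket = R_total − R_other = 0.04916 K/W
k = L/(R·A) = 0.12/(0.04916×33.6)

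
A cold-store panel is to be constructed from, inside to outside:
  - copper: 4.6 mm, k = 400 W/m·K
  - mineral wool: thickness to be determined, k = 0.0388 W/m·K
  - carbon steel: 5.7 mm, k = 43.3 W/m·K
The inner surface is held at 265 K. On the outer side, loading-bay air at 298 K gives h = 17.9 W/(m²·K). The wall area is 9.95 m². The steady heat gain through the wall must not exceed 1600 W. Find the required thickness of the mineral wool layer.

L ≈ 5.79 mm

Thermal resistances in series:
R_copper = L/(kA) = 0.0046/(400×9.95) = 1.156×10^-6 K/W
R_carbon steel = L/(kA) = 0.0057/(43.3×9.95) = 1.323×10^-5 K/W
R_outer film = 1/(h_o·A) = 1/(17.9×9.95) = 0.005615 K/W
Sum of the known resistances R_other = 0.005629 K/W
Required total resistance R_tot = ΔT/Q_allow = 33/1600 = 0.02063 K/W
R_mineral wool = R_tot − R_other = 0.015 K/W
L = R·k·A = 0.015×0.0388×9.95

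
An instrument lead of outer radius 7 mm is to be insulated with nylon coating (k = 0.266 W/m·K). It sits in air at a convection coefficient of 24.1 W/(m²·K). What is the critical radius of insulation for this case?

r_cr ≈ 11 mm

For a cylinder r_cr = k/h = 0.266/24.1
r_cr = 11 mm; since the bare radius (7 mm) is below r_cr, adding a thin layer of insulation will *increase* heat loss.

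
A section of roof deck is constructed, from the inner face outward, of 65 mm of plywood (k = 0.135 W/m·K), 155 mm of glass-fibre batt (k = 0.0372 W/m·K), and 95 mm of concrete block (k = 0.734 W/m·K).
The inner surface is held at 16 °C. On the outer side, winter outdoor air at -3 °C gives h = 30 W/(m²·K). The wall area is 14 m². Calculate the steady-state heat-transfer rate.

Series thermal resistances:
R_plywood = L/(kA) = 0.065/(0.135×14) = 0.03439 K/W
R_glass-fibre batt = L/(kA) = 0.155/(0.0372×14) = 0.2976 K/W
R_concrete block = L/(kA) = 0.095/(0.734×14) = 0.009245 K/W
R_outer film = 1/(h_o·A) = 1/(30×14) = 0.002381 K/W
R_total = 0.3436 K/W
Q = ΔT / R_total = 19 / 0.3436

Q ≈ 55.3 W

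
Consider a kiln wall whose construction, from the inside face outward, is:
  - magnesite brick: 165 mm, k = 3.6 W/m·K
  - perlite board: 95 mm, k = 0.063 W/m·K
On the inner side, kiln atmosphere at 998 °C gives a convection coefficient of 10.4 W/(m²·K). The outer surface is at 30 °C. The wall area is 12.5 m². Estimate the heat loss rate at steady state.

Treating each layer as a thermal resistance in series:
R_inner film = 1/(h_i·A) = 1/(10.4×12.5) = 0.007692 K/W
R_magnesite brick = L/(kA) = 0.165/(3.6×12.5) = 0.003667 K/W
R_perlite board = L/(kA) = 0.095/(0.063×12.5) = 0.1206 K/W
R_total = 0.132 K/W
Q = ΔT / R_total = 968 / 0.132

Q ≈ 7330 W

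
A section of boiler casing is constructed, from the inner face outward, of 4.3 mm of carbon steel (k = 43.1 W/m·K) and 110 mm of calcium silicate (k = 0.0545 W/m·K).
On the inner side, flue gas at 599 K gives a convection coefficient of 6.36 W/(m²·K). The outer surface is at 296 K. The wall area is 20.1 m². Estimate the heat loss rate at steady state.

Q ≈ 2800 W

Series thermal resistances:
R_inner film = 1/(h_i·A) = 1/(6.36×20.1) = 0.007823 K/W
R_carbon steel = L/(kA) = 0.0043/(43.1×20.1) = 4.964×10^-6 K/W
R_calcium silicate = L/(kA) = 0.11/(0.0545×20.1) = 0.1004 K/W
R_total = 0.1082 K/W
Q = ΔT / R_total = 303 / 0.1082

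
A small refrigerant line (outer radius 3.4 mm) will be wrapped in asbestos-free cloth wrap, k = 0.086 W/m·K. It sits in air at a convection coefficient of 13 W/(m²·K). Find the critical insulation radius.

r_cr ≈ 6.62 mm

For a cylinder r_cr = k/h = 0.086/13
r_cr = 6.62 mm; since the bare radius (3.4 mm) is below r_cr, adding a thin layer of insulation will *increase* heat loss.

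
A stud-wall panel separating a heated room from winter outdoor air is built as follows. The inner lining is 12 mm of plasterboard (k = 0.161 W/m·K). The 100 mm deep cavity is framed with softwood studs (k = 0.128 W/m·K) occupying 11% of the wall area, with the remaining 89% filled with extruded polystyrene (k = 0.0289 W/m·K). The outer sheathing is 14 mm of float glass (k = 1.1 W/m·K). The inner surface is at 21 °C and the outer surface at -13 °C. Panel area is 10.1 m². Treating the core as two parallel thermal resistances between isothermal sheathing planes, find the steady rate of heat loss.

Q ≈ 132 W

Sheathing layers in series; stud and cavity paths in parallel between them.
R_inner = 0.012/(0.161×10.1) = 0.00738 K/W
R_stud  = 0.1/(0.128×0.11×10.1) = 0.7032 K/W
R_cav   = 0.1/(0.0289×0.89×10.1) = 0.3849 K/W
1/R_core = 1/R_stud + 1/R_cav → R_core = 0.2488 K/W
R_outer = 0.014/(1.1×10.1) = 0.00126 K/W
R_total = 0.2574 K/W
Q = ΔT/R_total = 34/0.2574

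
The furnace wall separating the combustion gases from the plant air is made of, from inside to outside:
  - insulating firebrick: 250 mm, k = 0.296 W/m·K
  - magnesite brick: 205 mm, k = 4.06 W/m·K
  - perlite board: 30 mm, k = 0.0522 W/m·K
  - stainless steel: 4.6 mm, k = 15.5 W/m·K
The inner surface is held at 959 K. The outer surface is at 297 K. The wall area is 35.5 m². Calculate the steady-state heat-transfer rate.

Q ≈ 16000 W

Using the resistance-network approach (series):
R_insulating firebrick = L/(kA) = 0.25/(0.296×35.5) = 0.02379 K/W
R_magnesite brick = L/(kA) = 0.205/(4.06×35.5) = 0.001422 K/W
R_perlite board = L/(kA) = 0.03/(0.0522×35.5) = 0.01619 K/W
R_stainless steel = L/(kA) = 0.0046/(15.5×35.5) = 8.36×10^-6 K/W
R_total = 0.04141 K/W
Q = ΔT / R_total = 662 / 0.04141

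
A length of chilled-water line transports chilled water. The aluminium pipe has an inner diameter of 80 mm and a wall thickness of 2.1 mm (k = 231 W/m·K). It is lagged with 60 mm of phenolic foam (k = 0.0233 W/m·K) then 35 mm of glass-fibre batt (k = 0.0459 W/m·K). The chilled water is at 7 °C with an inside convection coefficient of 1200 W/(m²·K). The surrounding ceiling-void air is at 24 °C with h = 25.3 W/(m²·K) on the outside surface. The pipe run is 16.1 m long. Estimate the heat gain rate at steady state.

Q ≈ 38.4 W

Per-layer cylindrical resistances, series-summed:
R_inner film = 1/(h_i·2πr₁L) = 1/(1200×2π×0.04×16.1) = 2.059×10^-4 K/W
R_aluminium pipe wall = ln(42.1/40)/(2π×231×16.1) = 2.19×10^-6 K/W
R_phenolic foam = ln(102.1/42.1)/(2π×0.0233×16.1) = 0.3759 K/W
R_glass-fibre batt = ln(137.1/102.1)/(2π×0.0459×16.1) = 0.06348 K/W
R_outer film = 1/(h_o·2πr_oL) = 1/(25.3×2π×0.1371×16.1) = 0.00285 K/W
R_total = 0.4424 K/W
Q = ΔT/R_total = 17/0.4424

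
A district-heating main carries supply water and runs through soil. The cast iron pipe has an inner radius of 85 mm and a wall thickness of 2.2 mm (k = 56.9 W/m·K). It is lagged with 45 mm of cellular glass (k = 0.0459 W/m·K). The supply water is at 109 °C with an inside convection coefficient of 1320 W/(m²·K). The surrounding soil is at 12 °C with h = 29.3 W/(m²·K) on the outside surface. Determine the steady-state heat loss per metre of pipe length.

q′ ≈ 65.3 W/m

Treating each annulus and film as a series resistance:
R_inner film = 1/(h_i·2πr₁L) = 1/(1320×2π×0.085×1) = 0.001418 K/W
R_cast iron pipe wall = ln(87.2/85)/(2π×56.9×1) = 7.147×10^-5 K/W
R_cellular glass = ln(132.2/87.2)/(2π×0.0459×1) = 1.443 K/W
R_outer film = 1/(h_o·2πr_oL) = 1/(29.3×2π×0.1322×1) = 0.04109 K/W
R_total = 1.485 K/W
Q = ΔT/R_total = 97/1.485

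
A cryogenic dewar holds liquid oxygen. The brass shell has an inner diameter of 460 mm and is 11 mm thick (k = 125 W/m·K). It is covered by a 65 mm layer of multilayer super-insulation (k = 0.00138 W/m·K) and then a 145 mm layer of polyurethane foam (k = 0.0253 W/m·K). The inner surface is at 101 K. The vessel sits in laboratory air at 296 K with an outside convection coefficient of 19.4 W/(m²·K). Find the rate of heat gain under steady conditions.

Q ≈ 3.6 W

Each spherical layer contributes R = (1/r_i − 1/r_o)/(4πk):
R_brass shell = (1/0.23 − 1/0.241)/(4π×125) = 1.263×10^-4 K/W
R_multilayer super-insulation = (1/0.241 − 1/0.306)/(4π×0.00138) = 50.83 K/W
R_polyurethane foam = (1/0.306 − 1/0.451)/(4π×0.0253) = 3.305 K/W
R_outer film = 1/(h·4πr_o²) = 1/(19.4×4π×0.451²) = 0.02017 K/W
R_total = 54.15 K/W
Q = ΔT/R_total = 195/54.15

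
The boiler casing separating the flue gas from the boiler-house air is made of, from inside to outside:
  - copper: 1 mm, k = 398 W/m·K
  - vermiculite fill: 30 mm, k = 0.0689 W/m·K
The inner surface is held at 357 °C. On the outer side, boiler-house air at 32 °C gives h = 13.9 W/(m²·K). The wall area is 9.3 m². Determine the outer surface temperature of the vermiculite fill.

Thermal resistances in series:
R_copper = L/(kA) = 0.001/(398×9.3) = 2.702×10^-7 K/W
R_vermiculite fill = L/(kA) = 0.03/(0.0689×9.3) = 0.04682 K/W
R_outer film = 1/(h_o·A) = 1/(13.9×9.3) = 0.007736 K/W
R_total = 0.05455 K/W;  Q = ΔT/R_total = 325/0.05455 = 5957 W
T_interface = T_inner − Q·ΣR(inner→interface) = 357 − 5960×0.04682

T ≈ 78.1 °C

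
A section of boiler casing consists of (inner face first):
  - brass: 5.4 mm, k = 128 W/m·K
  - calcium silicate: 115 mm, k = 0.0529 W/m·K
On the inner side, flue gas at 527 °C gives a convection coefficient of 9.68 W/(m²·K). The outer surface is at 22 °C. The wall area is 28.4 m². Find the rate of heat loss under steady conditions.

Using the resistance-network approach (series):
R_inner film = 1/(h_i·A) = 1/(9.68×28.4) = 0.003638 K/W
R_brass = L/(kA) = 0.0054/(128×28.4) = 1.485×10^-6 K/W
R_calcium silicate = L/(kA) = 0.115/(0.0529×28.4) = 0.07655 K/W
R_total = 0.08019 K/W
Q = ΔT / R_total = 505 / 0.08019

Q ≈ 6300 W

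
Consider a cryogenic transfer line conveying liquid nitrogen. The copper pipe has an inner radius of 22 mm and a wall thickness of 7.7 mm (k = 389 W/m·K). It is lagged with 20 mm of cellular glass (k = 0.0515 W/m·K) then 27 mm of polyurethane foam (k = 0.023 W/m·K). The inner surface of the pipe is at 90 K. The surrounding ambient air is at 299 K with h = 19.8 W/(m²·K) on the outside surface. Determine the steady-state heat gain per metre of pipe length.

Cylindrical conduction, so R = ln(r₂/r₁)/(2πkL) per layer, in series:
R_copper pipe wall = ln(29.7/22)/(2π×389×1) = 1.228×10^-4 K/W
R_cellular glass = ln(49.7/29.7)/(2π×0.0515×1) = 1.591 K/W
R_polyurethane foam = ln(76.7/49.7)/(2π×0.023×1) = 3.002 K/W
R_outer film = 1/(h_o·2πr_oL) = 1/(19.8×2π×0.0767×1) = 0.1048 K/W
R_total = 4.699 K/W
Q = ΔT/R_total = 209/4.699

q′ ≈ 44.5 W/m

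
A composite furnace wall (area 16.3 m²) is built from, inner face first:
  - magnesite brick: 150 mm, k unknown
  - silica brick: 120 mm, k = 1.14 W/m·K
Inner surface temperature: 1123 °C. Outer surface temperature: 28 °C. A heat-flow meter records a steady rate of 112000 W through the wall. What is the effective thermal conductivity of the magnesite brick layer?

Thermal resistances in series:
R_silica brick = L/(kA) = 0.12/(1.14×16.3) = 0.006458 K/W
Sum of known resistances R_other = 0.006458 K/W
Total R = ΔT/Q = 1095/112000 = 0.009777 K/W
R_magnesite brick = R_total − R_other = 0.003319 K/W
k = L/(R·A) = 0.15/(0.003319×16.3)

k ≈ 2.77 W/(m·K)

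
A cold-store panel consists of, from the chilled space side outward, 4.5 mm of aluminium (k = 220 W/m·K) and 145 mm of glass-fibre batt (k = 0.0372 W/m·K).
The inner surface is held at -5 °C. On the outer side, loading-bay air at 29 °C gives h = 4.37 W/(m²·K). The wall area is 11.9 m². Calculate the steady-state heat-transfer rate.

Using the resistance-network approach (series):
R_aluminium = L/(kA) = 0.0045/(220×11.9) = 1.719×10^-6 K/W
R_glass-fibre batt = L/(kA) = 0.145/(0.0372×11.9) = 0.3276 K/W
R_outer film = 1/(h_o·A) = 1/(4.37×11.9) = 0.01923 K/W
R_total = 0.3468 K/W
Q = ΔT / R_total = 34 / 0.3468

Q ≈ 98 W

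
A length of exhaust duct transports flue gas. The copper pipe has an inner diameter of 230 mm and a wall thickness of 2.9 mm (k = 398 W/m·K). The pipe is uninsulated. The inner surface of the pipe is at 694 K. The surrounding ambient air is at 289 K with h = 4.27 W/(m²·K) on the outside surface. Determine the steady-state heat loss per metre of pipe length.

q′ ≈ 1280 W/m

Treating each annulus and film as a series resistance:
R_copper pipe wall = ln(117.9/115)/(2π×398×1) = 9.959×10^-6 K/W
R_outer film = 1/(h_o·2πr_oL) = 1/(4.27×2π×0.1179×1) = 0.3161 K/W
R_total = 0.3161 K/W
Q = ΔT/R_total = 405/0.3161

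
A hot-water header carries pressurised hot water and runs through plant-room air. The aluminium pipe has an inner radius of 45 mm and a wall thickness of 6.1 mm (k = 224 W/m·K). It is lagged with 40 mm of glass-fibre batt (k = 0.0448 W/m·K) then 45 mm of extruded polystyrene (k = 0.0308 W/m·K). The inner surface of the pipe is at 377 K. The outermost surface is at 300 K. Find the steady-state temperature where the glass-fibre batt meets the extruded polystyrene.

T ≈ 339 K

Per-layer cylindrical resistances, series-summed:
R_aluminium pipe wall = ln(51.1/45)/(2π×224×1) = 9.032×10^-5 K/W
R_glass-fibre batt = ln(91.1/51.1)/(2π×0.0448×1) = 2.054 K/W
R_extruded polystyrene = ln(136.1/91.1)/(2π×0.0308×1) = 2.074 K/W
R_total = 4.128 K/W
Q = ΔT/R_total = 77/4.128
Q = 18.7 W/m
T_interface = T_inner − Q·ΣR(inner→interface) = 377 − 18.7×2.054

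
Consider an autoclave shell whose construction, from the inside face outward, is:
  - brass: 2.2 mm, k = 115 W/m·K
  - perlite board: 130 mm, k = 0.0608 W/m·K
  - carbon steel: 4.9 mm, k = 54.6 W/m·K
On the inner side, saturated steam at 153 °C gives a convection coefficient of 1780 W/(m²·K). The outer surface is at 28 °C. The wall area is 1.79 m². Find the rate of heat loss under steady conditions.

Thermal resistances in series:
R_inner film = 1/(h_i·A) = 1/(1780×1.79) = 3.139×10^-4 K/W
R_brass = L/(kA) = 0.0022/(115×1.79) = 1.069×10^-5 K/W
R_perlite board = L/(kA) = 0.13/(0.0608×1.79) = 1.195 K/W
R_carbon steel = L/(kA) = 0.0049/(54.6×1.79) = 5.014×10^-5 K/W
R_total = 1.195 K/W
Q = ΔT / R_total = 125 / 1.195

Q ≈ 105 W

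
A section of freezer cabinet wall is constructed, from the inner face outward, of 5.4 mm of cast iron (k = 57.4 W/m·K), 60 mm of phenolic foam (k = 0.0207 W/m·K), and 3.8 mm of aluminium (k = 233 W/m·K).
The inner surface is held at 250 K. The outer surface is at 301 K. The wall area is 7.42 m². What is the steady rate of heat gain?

Model the wall as resistances in series:
R_cast iron = L/(kA) = 0.0054/(57.4×7.42) = 1.268×10^-5 K/W
R_phenolic foam = L/(kA) = 0.06/(0.0207×7.42) = 0.3906 K/W
R_aluminium = L/(kA) = 0.0038/(233×7.42) = 2.198×10^-6 K/W
R_total = 0.3907 K/W
Q = ΔT / R_total = 51 / 0.3907

Q ≈ 131 W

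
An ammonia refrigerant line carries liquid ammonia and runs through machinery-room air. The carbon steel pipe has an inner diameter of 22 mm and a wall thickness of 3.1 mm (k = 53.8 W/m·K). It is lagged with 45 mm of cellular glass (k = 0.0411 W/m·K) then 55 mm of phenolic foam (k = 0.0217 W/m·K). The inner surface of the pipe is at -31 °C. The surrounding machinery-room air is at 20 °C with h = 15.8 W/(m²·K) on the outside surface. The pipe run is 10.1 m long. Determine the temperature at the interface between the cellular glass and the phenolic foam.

T ≈ -3.95 °C

Treating each annulus and film as a series resistance:
R_carbon steel pipe wall = ln(14.1/11)/(2π×53.8×10.1) = 7.272×10^-5 K/W
R_cellular glass = ln(59.1/14.1)/(2π×0.0411×10.1) = 0.5494 K/W
R_phenolic foam = ln(114.1/59.1)/(2π×0.0217×10.1) = 0.4777 K/W
R_outer film = 1/(h_o·2πr_oL) = 1/(15.8×2π×0.1141×10.1) = 0.008741 K/W
R_total = 1.036 K/W
Q = ΔT/R_total = 51/1.036
Q = 49.2 W
T_interface = T_inner + Q·ΣR(inner→interface) = -31 + 49.2×0.5495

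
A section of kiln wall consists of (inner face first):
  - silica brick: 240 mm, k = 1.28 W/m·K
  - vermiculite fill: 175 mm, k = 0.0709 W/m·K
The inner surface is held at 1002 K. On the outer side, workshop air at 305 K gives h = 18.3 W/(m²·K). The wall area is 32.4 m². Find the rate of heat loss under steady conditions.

Q ≈ 8330 W

Model the wall as resistances in series:
R_silica brick = L/(kA) = 0.24/(1.28×32.4) = 0.005787 K/W
R_vermiculite fill = L/(kA) = 0.175/(0.0709×32.4) = 0.07618 K/W
R_outer film = 1/(h_o·A) = 1/(18.3×32.4) = 0.001687 K/W
R_total = 0.08365 K/W
Q = ΔT / R_total = 697 / 0.08365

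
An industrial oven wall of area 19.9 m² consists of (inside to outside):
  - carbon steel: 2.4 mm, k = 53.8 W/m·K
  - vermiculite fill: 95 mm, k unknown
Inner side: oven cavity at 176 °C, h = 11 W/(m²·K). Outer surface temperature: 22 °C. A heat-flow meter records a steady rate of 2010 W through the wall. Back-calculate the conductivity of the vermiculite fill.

k ≈ 0.0663 W/(m·K)

Treating each layer as a thermal resistance in series:
R_inner film = 1/(h_i·A) = 1/(11×19.9) = 0.004568 K/W
R_carbon steel = L/(kA) = 0.0024/(53.8×19.9) = 2.242×10^-6 K/W
Sum of known resistances R_other = 0.004571 K/W
Total R = ΔT/Q = 154/2010 = 0.07662 K/W
R_vermiculite fill = R_total − R_other = 0.07205 K/W
k = L/(R·A) = 0.095/(0.07205×19.9)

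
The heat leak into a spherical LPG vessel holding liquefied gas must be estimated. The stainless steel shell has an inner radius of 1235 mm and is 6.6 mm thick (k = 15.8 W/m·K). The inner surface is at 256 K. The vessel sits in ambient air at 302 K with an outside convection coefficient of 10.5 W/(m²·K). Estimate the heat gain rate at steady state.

Q ≈ 9320 W

For a spherical shell R = (1/r₁ − 1/r₂)/(4πk); film R = 1/(h·4πr²). In series:
R_stainless steel shell = (1/1.235 − 1/1.2416)/(4π×15.8) = 2.168×10^-5 K/W
R_outer film = 1/(h·4πr_o²) = 1/(10.5×4π×1.2416²) = 0.004916 K/W
R_total = 0.004938 K/W
Q = ΔT/R_total = 46/0.004938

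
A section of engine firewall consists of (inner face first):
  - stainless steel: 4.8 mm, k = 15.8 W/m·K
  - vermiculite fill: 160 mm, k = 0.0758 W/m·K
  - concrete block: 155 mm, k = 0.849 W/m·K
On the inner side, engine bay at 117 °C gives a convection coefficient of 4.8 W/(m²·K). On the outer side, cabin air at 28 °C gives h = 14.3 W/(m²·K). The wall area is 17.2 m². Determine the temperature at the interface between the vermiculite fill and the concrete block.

Using the resistance-network approach (series):
R_inner film = 1/(h_i·A) = 1/(4.8×17.2) = 0.01211 K/W
R_stainless steel = L/(kA) = 0.0048/(15.8×17.2) = 1.766×10^-5 K/W
R_vermiculite fill = L/(kA) = 0.16/(0.0758×17.2) = 0.1227 K/W
R_concrete block = L/(kA) = 0.155/(0.849×17.2) = 0.01061 K/W
R_outer film = 1/(h_o·A) = 1/(14.3×17.2) = 0.004066 K/W
R_total = 0.1495 K/W;  Q = ΔT/R_total = 89/0.1495 = 595.2 W
T_interface = T_inner − Q·ΣR(inner→interface) = 117 − 595×0.1349

T ≈ 36.7 °C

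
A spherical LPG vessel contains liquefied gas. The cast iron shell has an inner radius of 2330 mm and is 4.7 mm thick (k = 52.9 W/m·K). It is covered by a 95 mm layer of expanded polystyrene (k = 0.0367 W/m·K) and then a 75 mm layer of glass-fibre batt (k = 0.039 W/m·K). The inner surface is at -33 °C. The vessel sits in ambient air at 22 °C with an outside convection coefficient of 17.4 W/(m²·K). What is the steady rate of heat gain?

Q ≈ 884 W

For a spherical shell R = (1/r₁ − 1/r₂)/(4πk); film R = 1/(h·4πr²). In series:
R_cast iron shell = (1/2.33 − 1/2.3347)/(4π×52.9) = 1.3×10^-6 K/W
R_expanded polystyrene = (1/2.3347 − 1/2.4297)/(4π×0.0367) = 0.03631 K/W
R_glass-fibre batt = (1/2.4297 − 1/2.5047)/(4π×0.039) = 0.02515 K/W
R_outer film = 1/(h·4πr_o²) = 1/(17.4×4π×2.5047²) = 7.29×10^-4 K/W
R_total = 0.06219 K/W
Q = ΔT/R_total = 55/0.06219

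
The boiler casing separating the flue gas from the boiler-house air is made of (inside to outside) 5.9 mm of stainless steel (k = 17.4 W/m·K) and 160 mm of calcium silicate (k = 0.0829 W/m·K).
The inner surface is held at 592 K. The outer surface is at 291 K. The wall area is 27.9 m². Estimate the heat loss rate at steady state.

Model the wall as resistances in series:
R_stainless steel = L/(kA) = 0.0059/(17.4×27.9) = 1.215×10^-5 K/W
R_calcium silicate = L/(kA) = 0.16/(0.0829×27.9) = 0.06918 K/W
R_total = 0.06919 K/W
Q = ΔT / R_total = 301 / 0.06919

Q ≈ 4350 W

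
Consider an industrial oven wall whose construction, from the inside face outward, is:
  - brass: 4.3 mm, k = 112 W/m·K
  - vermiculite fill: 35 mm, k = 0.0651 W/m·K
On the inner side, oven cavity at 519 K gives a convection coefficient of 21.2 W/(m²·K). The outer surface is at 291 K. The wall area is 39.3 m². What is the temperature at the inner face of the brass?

T ≈ 501 K

Thermal resistances in series:
R_inner film = 1/(h_i·A) = 1/(21.2×39.3) = 0.0012 K/W
R_brass = L/(kA) = 0.0043/(112×39.3) = 9.769×10^-7 K/W
R_vermiculite fill = L/(kA) = 0.035/(0.0651×39.3) = 0.01368 K/W
R_total = 0.01488 K/W;  Q = ΔT/R_total = 228/0.01488 = 15320 W
T_interface = T_inner − Q·ΣR(inner→interface) = 519 − 15300×0.0012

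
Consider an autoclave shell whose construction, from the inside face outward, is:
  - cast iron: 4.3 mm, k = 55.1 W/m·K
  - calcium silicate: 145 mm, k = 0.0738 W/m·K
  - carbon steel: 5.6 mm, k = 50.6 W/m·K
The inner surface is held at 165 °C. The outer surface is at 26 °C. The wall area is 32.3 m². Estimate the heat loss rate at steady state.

Q ≈ 2280 W

Thermal resistances in series:
R_cast iron = L/(kA) = 0.0043/(55.1×32.3) = 2.416×10^-6 K/W
R_calcium silicate = L/(kA) = 0.145/(0.0738×32.3) = 0.06083 K/W
R_carbon steel = L/(kA) = 0.0056/(50.6×32.3) = 3.426×10^-6 K/W
R_total = 0.06083 K/W
Q = ΔT / R_total = 139 / 0.06083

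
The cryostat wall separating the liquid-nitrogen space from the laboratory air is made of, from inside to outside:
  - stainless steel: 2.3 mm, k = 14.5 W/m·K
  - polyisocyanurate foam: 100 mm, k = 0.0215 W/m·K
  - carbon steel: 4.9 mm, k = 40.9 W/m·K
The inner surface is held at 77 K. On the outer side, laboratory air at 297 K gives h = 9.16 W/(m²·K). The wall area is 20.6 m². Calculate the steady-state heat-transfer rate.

Q ≈ 952 W

Model the wall as resistances in series:
R_stainless steel = L/(kA) = 0.0023/(14.5×20.6) = 7.7×10^-6 K/W
R_polyisocyanurate foam = L/(kA) = 0.1/(0.0215×20.6) = 0.2258 K/W
R_carbon steel = L/(kA) = 0.0049/(40.9×20.6) = 5.816×10^-6 K/W
R_outer film = 1/(h_o·A) = 1/(9.16×20.6) = 0.0053 K/W
R_total = 0.2311 K/W
Q = ΔT / R_total = 220 / 0.2311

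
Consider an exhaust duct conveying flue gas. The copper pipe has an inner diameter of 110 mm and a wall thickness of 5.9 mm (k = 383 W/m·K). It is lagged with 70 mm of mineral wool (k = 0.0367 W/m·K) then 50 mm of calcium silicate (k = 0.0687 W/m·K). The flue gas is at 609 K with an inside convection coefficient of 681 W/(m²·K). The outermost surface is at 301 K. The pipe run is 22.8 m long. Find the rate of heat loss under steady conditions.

For a radial system each layer contributes R = ln(r_out/r_in)/(2πkL); films add R = 1/(hA).
R_inner film = 1/(h_i·2πr₁L) = 1/(681×2π×0.055×22.8) = 1.864×10^-4 K/W
R_copper pipe wall = ln(60.9/55)/(2π×383×22.8) = 1.857×10^-6 K/W
R_mineral wool = ln(130.9/60.9)/(2π×0.0367×22.8) = 0.1455 K/W
R_calcium silicate = ln(180.9/130.9)/(2π×0.0687×22.8) = 0.03287 K/W
R_total = 0.1786 K/W
Q = ΔT/R_total = 308/0.1786

Q ≈ 1720 W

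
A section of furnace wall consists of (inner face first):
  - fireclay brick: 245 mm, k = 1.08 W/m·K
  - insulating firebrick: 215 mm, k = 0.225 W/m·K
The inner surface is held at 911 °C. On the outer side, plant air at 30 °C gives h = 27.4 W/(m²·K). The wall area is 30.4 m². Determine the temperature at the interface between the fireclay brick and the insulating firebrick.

T ≈ 747 °C

Model the wall as resistances in series:
R_fireclay brick = L/(kA) = 0.245/(1.08×30.4) = 0.007462 K/W
R_insulating firebrick = L/(kA) = 0.215/(0.225×30.4) = 0.03143 K/W
R_outer film = 1/(h_o·A) = 1/(27.4×30.4) = 0.001201 K/W
R_total = 0.0401 K/W;  Q = ΔT/R_total = 881/0.0401 = 21970 W
T_interface = T_inner − Q·ΣR(inner→interface) = 911 − 22000×0.007462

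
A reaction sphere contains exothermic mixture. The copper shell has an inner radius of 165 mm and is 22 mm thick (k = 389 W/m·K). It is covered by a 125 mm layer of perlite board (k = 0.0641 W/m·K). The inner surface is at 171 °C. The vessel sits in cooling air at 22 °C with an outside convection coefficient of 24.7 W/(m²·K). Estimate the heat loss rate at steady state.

For a spherical shell R = (1/r₁ − 1/r₂)/(4πk); film R = 1/(h·4πr²). In series:
R_copper shell = (1/0.165 − 1/0.187)/(4π×389) = 1.459×10^-4 K/W
R_perlite board = (1/0.187 − 1/0.312)/(4π×0.0641) = 2.66 K/W
R_outer film = 1/(h·4πr_o²) = 1/(24.7×4π×0.312²) = 0.0331 K/W
R_total = 2.693 K/W
Q = ΔT/R_total = 149/2.693

Q ≈ 55.3 W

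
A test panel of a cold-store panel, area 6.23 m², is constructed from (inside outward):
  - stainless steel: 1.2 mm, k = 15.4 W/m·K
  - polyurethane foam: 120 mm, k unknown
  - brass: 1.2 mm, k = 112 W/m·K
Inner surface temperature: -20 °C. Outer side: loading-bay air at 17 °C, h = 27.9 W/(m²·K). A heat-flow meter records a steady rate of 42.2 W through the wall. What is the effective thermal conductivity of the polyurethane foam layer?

Model the wall as resistances in series:
R_stainless steel = L/(kA) = 0.0012/(15.4×6.23) = 1.251×10^-5 K/W
R_brass = L/(kA) = 0.0012/(112×6.23) = 1.72×10^-6 K/W
R_outer film = 1/(h_o·A) = 1/(27.9×6.23) = 0.005753 K/W
Sum of known resistances R_other = 0.005767 K/W
Total R = ΔT/Q = 37/42.2 = 0.8768 K/W
R_polyurethane foam = R_total − R_other = 0.871 K/W
k = L/(R·A) = 0.12/(0.871×6.23)

k ≈ 0.0221 W/(m·K)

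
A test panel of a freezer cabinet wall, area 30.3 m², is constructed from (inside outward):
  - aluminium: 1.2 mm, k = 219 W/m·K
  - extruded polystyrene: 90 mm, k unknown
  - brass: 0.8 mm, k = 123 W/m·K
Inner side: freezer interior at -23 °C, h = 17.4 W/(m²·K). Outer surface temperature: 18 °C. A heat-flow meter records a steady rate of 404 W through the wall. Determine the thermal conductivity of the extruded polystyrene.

k ≈ 0.0298 W/(m·K)

Series thermal resistances:
R_inner film = 1/(h_i·A) = 1/(17.4×30.3) = 0.001897 K/W
R_aluminium = L/(kA) = 0.0012/(219×30.3) = 1.808×10^-7 K/W
R_brass = L/(kA) = 0.0008/(123×30.3) = 2.147×10^-7 K/W
Sum of known resistances R_other = 0.001897 K/W
Total R = ΔT/Q = 41/404 = 0.1015 K/W
R_extruded polystyrene = R_total − R_other = 0.09959 K/W
k = L/(R·A) = 0.09/(0.09959×30.3)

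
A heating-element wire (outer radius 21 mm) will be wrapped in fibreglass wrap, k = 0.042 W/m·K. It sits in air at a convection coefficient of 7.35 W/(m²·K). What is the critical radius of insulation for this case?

r_cr ≈ 5.71 mm

For a cylinder r_cr = k/h = 0.042/7.35
r_cr = 5.71 mm; since the bare radius (21 mm) is above r_cr, any added insulation will reduce heat loss.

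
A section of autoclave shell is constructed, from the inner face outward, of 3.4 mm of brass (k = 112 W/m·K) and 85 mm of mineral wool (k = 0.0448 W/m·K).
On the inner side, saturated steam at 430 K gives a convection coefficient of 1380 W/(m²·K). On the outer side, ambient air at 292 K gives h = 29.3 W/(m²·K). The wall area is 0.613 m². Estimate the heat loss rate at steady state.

Series thermal resistances:
R_inner film = 1/(h_i·A) = 1/(1380×0.613) = 0.001182 K/W
R_brass = L/(kA) = 0.0034/(112×0.613) = 4.952×10^-5 K/W
R_mineral wool = L/(kA) = 0.085/(0.0448×0.613) = 3.095 K/W
R_outer film = 1/(h_o·A) = 1/(29.3×0.613) = 0.05568 K/W
R_total = 3.152 K/W
Q = ΔT / R_total = 138 / 3.152

Q ≈ 43.8 W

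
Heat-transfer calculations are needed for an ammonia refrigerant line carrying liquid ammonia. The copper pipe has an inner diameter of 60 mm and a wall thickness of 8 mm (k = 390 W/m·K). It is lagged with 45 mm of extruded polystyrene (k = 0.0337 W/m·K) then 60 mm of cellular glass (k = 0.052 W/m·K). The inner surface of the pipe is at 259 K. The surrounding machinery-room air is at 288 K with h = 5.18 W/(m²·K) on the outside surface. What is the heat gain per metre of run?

q′ ≈ 5.21 W/m

Treating each annulus and film as a series resistance:
R_copper pipe wall = ln(38/30)/(2π×390×1) = 9.647×10^-5 K/W
R_extruded polystyrene = ln(83/38)/(2π×0.0337×1) = 3.69 K/W
R_cellular glass = ln(143/83)/(2π×0.052×1) = 1.665 K/W
R_outer film = 1/(h_o·2πr_oL) = 1/(5.18×2π×0.143×1) = 0.2149 K/W
R_total = 5.57 K/W
Q = ΔT/R_total = 29/5.57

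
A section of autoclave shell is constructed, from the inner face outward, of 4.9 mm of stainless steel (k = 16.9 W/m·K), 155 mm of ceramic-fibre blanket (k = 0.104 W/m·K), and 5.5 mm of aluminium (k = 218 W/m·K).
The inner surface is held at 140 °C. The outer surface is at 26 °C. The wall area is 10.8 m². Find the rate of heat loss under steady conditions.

Q ≈ 826 W

Using the resistance-network approach (series):
R_stainless steel = L/(kA) = 0.0049/(16.9×10.8) = 2.685×10^-5 K/W
R_ceramic-fibre blanket = L/(kA) = 0.155/(0.104×10.8) = 0.138 K/W
R_aluminium = L/(kA) = 0.0055/(218×10.8) = 2.336×10^-6 K/W
R_total = 0.138 K/W
Q = ΔT / R_total = 114 / 0.138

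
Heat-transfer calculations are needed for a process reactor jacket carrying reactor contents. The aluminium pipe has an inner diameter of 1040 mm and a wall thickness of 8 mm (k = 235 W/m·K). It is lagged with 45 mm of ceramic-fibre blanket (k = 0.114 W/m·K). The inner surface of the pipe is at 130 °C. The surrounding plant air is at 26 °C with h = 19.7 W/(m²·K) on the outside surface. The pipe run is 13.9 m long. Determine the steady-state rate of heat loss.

Treating each annulus and film as a series resistance:
R_aluminium pipe wall = ln(528/520)/(2π×235×13.9) = 7.439×10^-7 K/W
R_ceramic-fibre blanket = ln(573/528)/(2π×0.114×13.9) = 0.008215 K/W
R_outer film = 1/(h_o·2πr_oL) = 1/(19.7×2π×0.573×13.9) = 0.001014 K/W
R_total = 0.00923 K/W
Q = ΔT/R_total = 104/0.00923

Q ≈ 11300 W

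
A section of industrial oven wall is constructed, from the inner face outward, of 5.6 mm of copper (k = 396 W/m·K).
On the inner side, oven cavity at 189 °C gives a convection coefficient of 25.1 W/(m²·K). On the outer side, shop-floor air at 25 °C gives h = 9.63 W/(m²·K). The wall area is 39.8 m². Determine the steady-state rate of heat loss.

Q ≈ 45400 W

Series thermal resistances:
R_inner film = 1/(h_i·A) = 1/(25.1×39.8) = 0.001001 K/W
R_copper = L/(kA) = 0.0056/(396×39.8) = 3.553×10^-7 K/W
R_outer film = 1/(h_o·A) = 1/(9.63×39.8) = 0.002609 K/W
R_total = 0.00361 K/W
Q = ΔT / R_total = 164 / 0.00361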